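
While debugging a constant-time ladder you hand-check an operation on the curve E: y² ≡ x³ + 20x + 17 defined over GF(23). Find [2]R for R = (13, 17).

(13, 6)

tangent at (13, 17): λ = (3·13² + 20)/(2·17) ≡ 21/11. 11⁻¹ ≡ 21 (mod 23), so λ ≡ 21·21 ≡ 4.
  x = λ² - 13 - 13 = 16 - 26 ≡ 13; y = λ·(13 - 13) - 17 ≡ 6. → (13, 6)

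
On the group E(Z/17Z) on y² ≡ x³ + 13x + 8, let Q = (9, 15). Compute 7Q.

Repeated addition: build up to 7Q.
2Q: tangent at (9, 15): λ = (3·9² + 13)/(2·15) ≡ 1/13. 13⁻¹ ≡ 4 (mod 17), so λ ≡ 1·4 ≡ 4.
  x = λ² - 9 - 9 = 16 - 18 ≡ 15; y = λ·(9 - 15) - 15 ≡ 12. → (15, 12)
3Q: (15, 12) + (9, 15). λ = (15 - 12)/(9 - 15) ≡ 3/11 mod 17. 11⁻¹ ≡ 14 (mod 17) since 11·14 = 154 ≡ 1, so λ ≡ 8.
  x = λ² - 15 - 9 = 64 - 24 ≡ 6; y = λ·(15 - 6) - 12 ≡ 9. → (6, 9)
4Q: (6, 9) + (9, 15). λ = (15 - 9)/(9 - 6) ≡ 6/3 mod 17. 3⁻¹ ≡ 6 (mod 17), so λ ≡ 2.
  x = λ² - 6 - 9 = 4 - 15 ≡ 6; y = λ·(6 - 6) - 9 ≡ 8. → (6, 8)
5Q: (6, 8) + (9, 15). λ = (15 - 8)/(9 - 6) ≡ 7/3 mod 17. 3⁻¹ ≡ 6 (mod 17), so λ ≡ 8.
  x = λ² - 6 - 9 = 64 - 15 ≡ 15; y = λ·(6 - 15) - 8 ≡ 5. → (15, 5)
6Q: (15, 5) + (9, 15). λ = (15 - 5)/(9 - 15) ≡ 10/11 mod 17. 11⁻¹ ≡ 14 (mod 17), so λ ≡ 4.
  x = λ² - 15 - 9 = 16 - 24 ≡ 9; y = λ·(15 - 9) - 5 ≡ 2. → (9, 2)
7Q: (9, 2) + (9, 15): same x and y₁ ≡ -y₂, so the sum is O.

O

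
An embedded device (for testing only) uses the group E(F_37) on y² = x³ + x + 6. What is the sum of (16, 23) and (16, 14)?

The two points share x = 16 and their y-coordinates satisfy 23 + 14 ≡ 0 (mod 37), so they are inverses. Their sum is 𝒪.

O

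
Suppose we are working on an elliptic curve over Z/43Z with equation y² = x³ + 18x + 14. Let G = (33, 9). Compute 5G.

Repeated addition: build up to 5G.
2G: tangent at (33, 9): λ = (3·33² + 18)/(2·9) ≡ 17/18. 18⁻¹ ≡ 12 (mod 43), so λ ≡ 17·12 ≡ 32.
  x = λ² - 33 - 33 = 1024 - 66 ≡ 12; y = λ·(33 - 12) - 9 ≡ 18. → (12, 18)
3G: (12, 18) + (33, 9). λ = (9 - 18)/(33 - 12) ≡ 34/21 mod 43. 21⁻¹ ≡ 41 (mod 43), so λ ≡ 18.
  x = λ² - 12 - 33 = 324 - 45 ≡ 21; y = λ·(12 - 21) - 18 ≡ 35. → (21, 35)
4G: (21, 35) + (33, 9). λ = (9 - 35)/(33 - 21) ≡ 17/12 mod 43. 12⁻¹ ≡ 18 (mod 43), so λ ≡ 5.
  x = λ² - 21 - 33 = 25 - 54 ≡ 14; y = λ·(21 - 14) - 35 ≡ 0. → (14, 0)
5G: (14, 0) + (33, 9). λ = (9 - 0)/(33 - 14) ≡ 9/19 mod 43. 19⁻¹ ≡ 34 (mod 43), so λ ≡ 5.
  x = λ² - 14 - 33 = 25 - 47 ≡ 21; y = λ·(14 - 21) - 0 ≡ 8. → (21, 8)

(21, 8)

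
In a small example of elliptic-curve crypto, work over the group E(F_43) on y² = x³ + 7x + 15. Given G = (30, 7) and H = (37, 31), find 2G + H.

First 2G:
Repeated addition: build up to 2G.
2G: tangent at (30, 7): λ = (3·30² + 7)/(2·7) ≡ 41/14. 14⁻¹ ≡ 40 (mod 43) since 14·40 = 560 ≡ 1, so λ ≡ 41·40 ≡ 6.
  x = λ² - 30 - 30 = 36 - 60 ≡ 19; y = λ·(30 - 19) - 7 ≡ 16. → (19, 16)
2G = (19, 16).
Finally 2G + H:
(19, 16) + (37, 31). λ = (31 - 16)/(37 - 19) ≡ 15/18 mod 43. 18⁻¹ ≡ 12 (mod 43) since 18·12 = 216 ≡ 1, so λ ≡ 8.
  x = λ² - 19 - 37 = 64 - 56 ≡ 8; y = λ·(19 - 8) - 16 ≡ 29. → (8, 29)

(8, 29)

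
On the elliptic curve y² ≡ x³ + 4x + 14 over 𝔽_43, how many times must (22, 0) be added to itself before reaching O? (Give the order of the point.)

2

2P: (22, 0) + (22, 0): same x and y₁ ≡ -y₂, so the sum is O.
2P = O, so the order is 2.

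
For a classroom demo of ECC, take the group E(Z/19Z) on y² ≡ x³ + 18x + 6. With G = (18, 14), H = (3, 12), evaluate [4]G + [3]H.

(3, 12)

First 4G:
Repeated addition: build up to 4G.
2G: tangent at (18, 14): λ = (3·18² + 18)/(2·14) ≡ 2/9. 9⁻¹ ≡ 17 (mod 19) since 9·17 = 153 ≡ 1, so λ ≡ 2·17 ≡ 15.
  x = λ² - 18 - 18 = 225 - 36 ≡ 18; y = λ·(18 - 18) - 14 ≡ 5. → (18, 5)
3G: (18, 5) + (18, 14): same x and y₁ ≡ -y₂, so the sum is O.
4G: O + (18, 14) = (18, 14) (identity).
4G = (18, 14).
Next 3H:
Repeated addition: build up to 3H.
2H: tangent at (3, 12): λ = (3·3² + 18)/(2·12) ≡ 7/5. 5⁻¹ ≡ 4 (mod 19), so λ ≡ 7·4 ≡ 9.
  x = λ² - 3 - 3 = 81 - 6 ≡ 18; y = λ·(3 - 18) - 12 ≡ 5. → (18, 5)
3H: (18, 5) + (3, 12). λ = (12 - 5)/(3 - 18) ≡ 7/4 mod 19. 4⁻¹ ≡ 5 (mod 19) since 4·5 = 20 ≡ 1, so λ ≡ 16.
  x = λ² - 18 - 3 = 256 - 21 ≡ 7; y = λ·(18 - 7) - 5 ≡ 0. → (7, 0)
3H = (7, 0).
Finally 4G + 3H:
(18, 14) + (7, 0). λ = (0 - 14)/(7 - 18) ≡ 5/8 mod 19. 8⁻¹ ≡ 12 (mod 19) since 8·12 = 96 ≡ 1, so λ ≡ 3.
  x = λ² - 18 - 7 = 9 - 25 ≡ 3; y = λ·(18 - 3) - 14 ≡ 12. → (3, 12)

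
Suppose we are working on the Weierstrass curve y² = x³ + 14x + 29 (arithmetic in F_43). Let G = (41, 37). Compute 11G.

(20, 28)

Repeated addition: build up to 11G.
2G: tangent at (41, 37): λ = (3·41² + 14)/(2·37) ≡ 26/31. 31⁻¹ ≡ 25 (mod 43), so λ ≡ 26·25 ≡ 5.
  x = λ² - 41 - 41 = 25 - 82 ≡ 29; y = λ·(41 - 29) - 37 ≡ 23. → (29, 23)
3G: (29, 23) + (41, 37). λ = (37 - 23)/(41 - 29) ≡ 14/12 mod 43. 12⁻¹ ≡ 18 (mod 43) since 12·18 = 216 ≡ 1, so λ ≡ 37.
  x = λ² - 29 - 41 = 1369 - 70 ≡ 9; y = λ·(29 - 9) - 23 ≡ 29. → (9, 29)
4G: (9, 29) + (41, 37). λ = (37 - 29)/(41 - 9) ≡ 8/32 mod 43. 32⁻¹ ≡ 39 (mod 43), so λ ≡ 11.
  x = λ² - 9 - 41 = 121 - 50 ≡ 28; y = λ·(9 - 28) - 29 ≡ 20. → (28, 20)
5G: (28, 20) + (41, 37). λ = (37 - 20)/(41 - 28) ≡ 17/13 mod 43. 13⁻¹ ≡ 10 (mod 43) since 13·10 = 130 ≡ 1, so λ ≡ 41.
  x = λ² - 28 - 41 = 1681 - 69 ≡ 21; y = λ·(28 - 21) - 20 ≡ 9. → (21, 9)
6G: (21, 9) + (41, 37). λ = (37 - 9)/(41 - 21) ≡ 28/20 mod 43. 20⁻¹ ≡ 28 (mod 43), so λ ≡ 10.
  x = λ² - 21 - 41 = 100 - 62 ≡ 38; y = λ·(21 - 38) - 9 ≡ 36. → (38, 36)
7G: (38, 36) + (41, 37). λ = (37 - 36)/(41 - 38) ≡ 1/3 mod 43. 3⁻¹ ≡ 29 (mod 43) since 3·29 = 87 ≡ 1, so λ ≡ 29.
  x = λ² - 38 - 41 = 841 - 79 ≡ 31; y = λ·(38 - 31) - 36 ≡ 38. → (31, 38)
8G: (31, 38) + (41, 37). λ = (37 - 38)/(41 - 31) ≡ 42/10 mod 43. 10⁻¹ ≡ 13 (mod 43), so λ ≡ 30.
  x = λ² - 31 - 41 = 900 - 72 ≡ 11; y = λ·(31 - 11) - 38 ≡ 3. → (11, 3)
9G: (11, 3) + (41, 37). λ = (37 - 3)/(41 - 11) ≡ 34/30 mod 43. 30⁻¹ ≡ 33 (mod 43), so λ ≡ 4.
  x = λ² - 11 - 41 = 16 - 52 ≡ 7; y = λ·(11 - 7) - 3 ≡ 13. → (7, 13)
10G: (7, 13) + (41, 37). λ = (37 - 13)/(41 - 7) ≡ 24/34 mod 43. 34⁻¹ ≡ 19 (mod 43), so λ ≡ 26.
  x = λ² - 7 - 41 = 676 - 48 ≡ 26; y = λ·(7 - 26) - 13 ≡ 9. → (26, 9)
11G: (26, 9) + (41, 37). λ = (37 - 9)/(41 - 26) ≡ 28/15 mod 43. 15⁻¹ ≡ 23 (mod 43) since 15·23 = 345 ≡ 1, so λ ≡ 42.
  x = λ² - 26 - 41 = 1764 - 67 ≡ 20; y = λ·(26 - 20) - 9 ≡ 28. → (20, 28)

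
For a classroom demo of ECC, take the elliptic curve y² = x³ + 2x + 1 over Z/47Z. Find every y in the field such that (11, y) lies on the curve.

none

x³ + 2x + 1 = 1354 ≡ 38 (mod 47).
38 is a non-residue mod 47; no y exists.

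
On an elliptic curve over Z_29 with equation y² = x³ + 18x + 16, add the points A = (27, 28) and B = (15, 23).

(27, 28) + (15, 23). λ = (23 - 28)/(15 - 27) ≡ 24/17 mod 29. 17⁻¹ ≡ 12 (mod 29), so λ ≡ 27.
  x = λ² - 27 - 15 = 729 - 42 ≡ 20; y = λ·(27 - 20) - 28 ≡ 16. → (20, 16)

(20, 16)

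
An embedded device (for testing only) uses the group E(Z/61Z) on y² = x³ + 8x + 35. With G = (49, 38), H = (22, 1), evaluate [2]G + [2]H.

First 2G:
Repeated addition: build up to 2G.
2G: tangent at (49, 38): λ = (3·49² + 8)/(2·38) ≡ 13/15. 15⁻¹ ≡ 57 (mod 61), so λ ≡ 13·57 ≡ 9.
  x = λ² - 49 - 49 = 81 - 98 ≡ 44; y = λ·(49 - 44) - 38 ≡ 7. → (44, 7)
2G = (44, 7).
Next 2H:
Repeated addition: build up to 2H.
2H: tangent at (22, 1): λ = (3·22² + 8)/(2·1) ≡ 57/2. 2⁻¹ ≡ 31 (mod 61), so λ ≡ 57·31 ≡ 59.
  x = λ² - 22 - 22 = 3481 - 44 ≡ 21; y = λ·(22 - 21) - 1 ≡ 58. → (21, 58)
2H = (21, 58).
Finally 2G + 2H:
(44, 7) + (21, 58). λ = (58 - 7)/(21 - 44) ≡ 51/38 mod 61. 38⁻¹ ≡ 53 (mod 61), so λ ≡ 19.
  x = λ² - 44 - 21 = 361 - 65 ≡ 52; y = λ·(44 - 52) - 7 ≡ 24. → (52, 24)

(52, 24)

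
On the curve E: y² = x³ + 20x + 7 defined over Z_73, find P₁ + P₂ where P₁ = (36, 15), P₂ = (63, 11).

(31, 14)

(36, 15) + (63, 11). λ = (11 - 15)/(63 - 36) ≡ 69/27 mod 73. 27⁻¹ ≡ 46 (mod 73) since 27·46 = 1242 ≡ 1, so λ ≡ 35.
  x = λ² - 36 - 63 = 1225 - 99 ≡ 31; y = λ·(36 - 31) - 15 ≡ 14. → (31, 14)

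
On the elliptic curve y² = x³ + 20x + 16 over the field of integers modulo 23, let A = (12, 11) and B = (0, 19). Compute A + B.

(14, 21)

(12, 11) + (0, 19). λ = (19 - 11)/(0 - 12) ≡ 8/11 mod 23. 11⁻¹ ≡ 21 (mod 23) since 11·21 = 231 ≡ 1, so λ ≡ 7.
  x = λ² - 12 - 0 = 49 - 12 ≡ 14; y = λ·(12 - 14) - 11 ≡ 21. → (14, 21)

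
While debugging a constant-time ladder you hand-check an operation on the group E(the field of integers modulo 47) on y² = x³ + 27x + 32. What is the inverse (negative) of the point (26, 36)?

-(26, 36) = (26, -36 mod 47) = (26, 11).

(26, 11)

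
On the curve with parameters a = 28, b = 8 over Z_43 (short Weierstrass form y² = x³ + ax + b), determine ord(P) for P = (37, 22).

2P: tangent at (37, 22): λ = (3·37² + 28)/(2·22) ≡ 7/1. 1⁻¹ ≡ 1 (mod 43), so λ ≡ 7·1 ≡ 7.
  x = λ² - 37 - 37 = 49 - 74 ≡ 18; y = λ·(37 - 18) - 22 ≡ 25. → (18, 25)
3P: (18, 25) + (37, 22). λ = (22 - 25)/(37 - 18) ≡ 40/19 mod 43. 19⁻¹ ≡ 34 (mod 43), so λ ≡ 27.
  x = λ² - 18 - 37 = 729 - 55 ≡ 29; y = λ·(18 - 29) - 25 ≡ 22. → (29, 22)
4P: (29, 22) + (37, 22). λ = (22 - 22)/(37 - 29) ≡ 0/8 mod 43. 8⁻¹ ≡ 27 (mod 43) since 8·27 = 216 ≡ 1, so λ ≡ 0.
  x = λ² - 29 - 37 = 0 - 66 ≡ 20; y = λ·(29 - 20) - 22 ≡ 21. → (20, 21)
5P: (20, 21) + (37, 22). λ = (22 - 21)/(37 - 20) ≡ 1/17 mod 43. 17⁻¹ ≡ 38 (mod 43), so λ ≡ 38.
  x = λ² - 20 - 37 = 1444 - 57 ≡ 11; y = λ·(20 - 11) - 21 ≡ 20. → (11, 20)
6P: (11, 20) + (37, 22). λ = (22 - 20)/(37 - 11) ≡ 2/26 mod 43. 26⁻¹ ≡ 5 (mod 43), so λ ≡ 10.
  x = λ² - 11 - 37 = 100 - 48 ≡ 9; y = λ·(11 - 9) - 20 ≡ 0. → (9, 0)
7P: (9, 0) + (37, 22). λ = (22 - 0)/(37 - 9) ≡ 22/28 mod 43. 28⁻¹ ≡ 20 (mod 43) since 28·20 = 560 ≡ 1, so λ ≡ 10.
  x = λ² - 9 - 37 = 100 - 46 ≡ 11; y = λ·(9 - 11) - 0 ≡ 23. → (11, 23)
8P: (11, 23) + (37, 22). λ = (22 - 23)/(37 - 11) ≡ 42/26 mod 43. 26⁻¹ ≡ 5 (mod 43), so λ ≡ 38.
  x = λ² - 11 - 37 = 1444 - 48 ≡ 20; y = λ·(11 - 20) - 23 ≡ 22. → (20, 22)
9P: (20, 22) + (37, 22). λ = (22 - 22)/(37 - 20) ≡ 0/17 mod 43. 17⁻¹ ≡ 38 (mod 43), so λ ≡ 0.
  x = λ² - 20 - 37 = 0 - 57 ≡ 29; y = λ·(20 - 29) - 22 ≡ 21. → (29, 21)
10P: (29, 21) + (37, 22). λ = (22 - 21)/(37 - 29) ≡ 1/8 mod 43. 8⁻¹ ≡ 27 (mod 43) since 8·27 = 216 ≡ 1, so λ ≡ 27.
  x = λ² - 29 - 37 = 729 - 66 ≡ 18; y = λ·(29 - 18) - 21 ≡ 18. → (18, 18)
11P: (18, 18) + (37, 22). λ = (22 - 18)/(37 - 18) ≡ 4/19 mod 43. 19⁻¹ ≡ 34 (mod 43), so λ ≡ 7.
  x = λ² - 18 - 37 = 49 - 55 ≡ 37; y = λ·(18 - 37) - 18 ≡ 21. → (37, 21)
12P: (37, 21) + (37, 22): same x and y₁ ≡ -y₂, so the sum is O.
12P = O, so the order is 12.

12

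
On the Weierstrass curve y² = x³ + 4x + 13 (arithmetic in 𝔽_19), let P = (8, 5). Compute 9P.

(14, 18)

Repeated addition: build up to 9P.
2P: tangent at (8, 5): λ = (3·8² + 4)/(2·5) ≡ 6/10. 10⁻¹ ≡ 2 (mod 19), so λ ≡ 6·2 ≡ 12.
  x = λ² - 8 - 8 = 144 - 16 ≡ 14; y = λ·(8 - 14) - 5 ≡ 18. → (14, 18)
3P: (14, 18) + (8, 5). λ = (5 - 18)/(8 - 14) ≡ 6/13 mod 19. 13⁻¹ ≡ 3 (mod 19), so λ ≡ 18.
  x = λ² - 14 - 8 = 324 - 22 ≡ 17; y = λ·(14 - 17) - 18 ≡ 4. → (17, 4)
4P: (17, 4) + (8, 5). λ = (5 - 4)/(8 - 17) ≡ 1/10 mod 19. 10⁻¹ ≡ 2 (mod 19), so λ ≡ 2.
  x = λ² - 17 - 8 = 4 - 25 ≡ 17; y = λ·(17 - 17) - 4 ≡ 15. → (17, 15)
5P: (17, 15) + (8, 5). λ = (5 - 15)/(8 - 17) ≡ 9/10 mod 19. 10⁻¹ ≡ 2 (mod 19), so λ ≡ 18.
  x = λ² - 17 - 8 = 324 - 25 ≡ 14; y = λ·(17 - 14) - 15 ≡ 1. → (14, 1)
6P: (14, 1) + (8, 5). λ = (5 - 1)/(8 - 14) ≡ 4/13 mod 19. 13⁻¹ ≡ 3 (mod 19) since 13·3 = 39 ≡ 1, so λ ≡ 12.
  x = λ² - 14 - 8 = 144 - 22 ≡ 8; y = λ·(14 - 8) - 1 ≡ 14. → (8, 14)
7P: (8, 14) + (8, 5): same x and y₁ ≡ -y₂, so the sum is the point at infinity.
8P: the point at infinity + (8, 5) = (8, 5) (identity).
9P: tangent at (8, 5): λ = (3·8² + 4)/(2·5) ≡ 6/10. 10⁻¹ ≡ 2 (mod 19) since 10·2 = 20 ≡ 1, so λ ≡ 6·2 ≡ 12.
  x = λ² - 8 - 8 = 144 - 16 ≡ 14; y = λ·(8 - 14) - 5 ≡ 18. → (14, 18)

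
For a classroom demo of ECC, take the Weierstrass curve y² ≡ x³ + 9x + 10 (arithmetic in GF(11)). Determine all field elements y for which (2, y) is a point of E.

5, 6

x³ + 9x + 10 = 36 ≡ 3 (mod 11).
Square roots of 3 mod 11: 5 and 6 (since 5² = 25 ≡ 3).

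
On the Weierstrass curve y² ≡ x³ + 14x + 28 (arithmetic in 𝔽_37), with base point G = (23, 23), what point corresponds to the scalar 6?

(5, 1)

Repeated addition: build up to 6G.
2G: tangent at (23, 23): λ = (3·23² + 14)/(2·23) ≡ 10/9. 9⁻¹ ≡ 33 (mod 37) since 9·33 = 297 ≡ 1, so λ ≡ 10·33 ≡ 34.
  x = λ² - 23 - 23 = 1156 - 46 ≡ 0; y = λ·(23 - 0) - 23 ≡ 19. → (0, 19)
3G: (0, 19) + (23, 23). λ = (23 - 19)/(23 - 0) ≡ 4/23 mod 37. 23⁻¹ ≡ 29 (mod 37), so λ ≡ 5.
  x = λ² - 0 - 23 = 25 - 23 ≡ 2; y = λ·(0 - 2) - 19 ≡ 8. → (2, 8)
4G: (2, 8) + (23, 23). λ = (23 - 8)/(23 - 2) ≡ 15/21 mod 37. 21⁻¹ ≡ 30 (mod 37), so λ ≡ 6.
  x = λ² - 2 - 23 = 36 - 25 ≡ 11; y = λ·(2 - 11) - 8 ≡ 12. → (11, 12)
5G: (11, 12) + (23, 23). λ = (23 - 12)/(23 - 11) ≡ 11/12 mod 37. 12⁻¹ ≡ 34 (mod 37) since 12·34 = 408 ≡ 1, so λ ≡ 4.
  x = λ² - 11 - 23 = 16 - 34 ≡ 19; y = λ·(11 - 19) - 12 ≡ 30. → (19, 30)
6G: (19, 30) + (23, 23). λ = (23 - 30)/(23 - 19) ≡ 30/4 mod 37. 4⁻¹ ≡ 28 (mod 37) since 4·28 = 112 ≡ 1, so λ ≡ 26.
  x = λ² - 19 - 23 = 676 - 42 ≡ 5; y = λ·(19 - 5) - 30 ≡ 1. → (5, 1)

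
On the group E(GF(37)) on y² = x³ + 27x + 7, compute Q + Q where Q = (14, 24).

tangent at (14, 24): λ = (3·14² + 27)/(2·24) ≡ 23/11. 11⁻¹ ≡ 27 (mod 37) since 11·27 = 297 ≡ 1, so λ ≡ 23·27 ≡ 29.
  x = λ² - 14 - 14 = 841 - 28 ≡ 36; y = λ·(14 - 36) - 24 ≡ 4. → (36, 4)

(36, 4)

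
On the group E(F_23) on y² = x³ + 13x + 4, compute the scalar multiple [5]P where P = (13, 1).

Double-and-add on 5 = (101)₂. Start with P = (13, 1) for the leading 1-bit.
double: tangent at (13, 1): λ = (3·13² + 13)/(2·1) ≡ 14/2. 2⁻¹ ≡ 12 (mod 23), so λ ≡ 14·12 ≡ 7.
  x = λ² - 13 - 13 = 49 - 26 ≡ 0; y = λ·(13 - 0) - 1 ≡ 21. → (0, 21)
double: tangent at (0, 21): λ = (3·0² + 13)/(2·21) ≡ 13/19. 19⁻¹ ≡ 17 (mod 23) since 19·17 = 323 ≡ 1, so λ ≡ 13·17 ≡ 14.
  x = λ² - 0 - 0 = 196 - 0 ≡ 12; y = λ·(0 - 12) - 21 ≡ 18. → (12, 18)
add P: (12, 18) + (13, 1). λ = (1 - 18)/(13 - 12) ≡ 6/1 mod 23. 1⁻¹ ≡ 1 (mod 23), so λ ≡ 6.
  x = λ² - 12 - 13 = 36 - 25 ≡ 11; y = λ·(12 - 11) - 18 ≡ 11. → (11, 11)

(11, 11)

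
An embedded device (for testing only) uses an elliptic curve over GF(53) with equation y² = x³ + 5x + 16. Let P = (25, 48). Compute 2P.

(49, 12)

tangent at (25, 48): λ = (3·25² + 5)/(2·48) ≡ 25/43. 43⁻¹ ≡ 37 (mod 53), so λ ≡ 25·37 ≡ 24.
  x = λ² - 25 - 25 = 576 - 50 ≡ 49; y = λ·(25 - 49) - 48 ≡ 12. → (49, 12)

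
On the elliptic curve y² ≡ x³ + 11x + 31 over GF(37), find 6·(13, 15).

Write Q = (13, 15).
Double-and-add on 6 = (110)₂. Start with Q = (13, 15) for the leading 1-bit.
double: tangent at (13, 15): λ = (3·13² + 11)/(2·15) ≡ 0/30. 30⁻¹ ≡ 21 (mod 37) since 30·21 = 630 ≡ 1, so λ ≡ 0·21 ≡ 0.
  x = λ² - 13 - 13 = 0 - 26 ≡ 11; y = λ·(13 - 11) - 15 ≡ 22. → (11, 22)
add Q: (11, 22) + (13, 15). λ = (15 - 22)/(13 - 11) ≡ 30/2 mod 37. 2⁻¹ ≡ 19 (mod 37), so λ ≡ 15.
  x = λ² - 11 - 13 = 225 - 24 ≡ 16; y = λ·(11 - 16) - 22 ≡ 14. → (16, 14)
double: tangent at (16, 14): λ = (3·16² + 11)/(2·14) ≡ 2/28. 28⁻¹ ≡ 4 (mod 37), so λ ≡ 2·4 ≡ 8.
  x = λ² - 16 - 16 = 64 - 32 ≡ 32; y = λ·(16 - 32) - 14 ≡ 6. → (32, 6)

(32, 6)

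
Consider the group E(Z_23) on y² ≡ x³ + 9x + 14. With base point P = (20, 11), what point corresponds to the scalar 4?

Repeated addition: build up to 4P.
2P: tangent at (20, 11): λ = (3·20² + 9)/(2·11) ≡ 13/22. 22⁻¹ ≡ 22 (mod 23) since 22·22 = 484 ≡ 1, so λ ≡ 13·22 ≡ 10.
  x = λ² - 20 - 20 = 100 - 40 ≡ 14; y = λ·(20 - 14) - 11 ≡ 3. → (14, 3)
3P: (14, 3) + (20, 11). λ = (11 - 3)/(20 - 14) ≡ 8/6 mod 23. 6⁻¹ ≡ 4 (mod 23), so λ ≡ 9.
  x = λ² - 14 - 20 = 81 - 34 ≡ 1; y = λ·(14 - 1) - 3 ≡ 22. → (1, 22)
4P: (1, 22) + (20, 11). λ = (11 - 22)/(20 - 1) ≡ 12/19 mod 23. 19⁻¹ ≡ 17 (mod 23), so λ ≡ 20.
  x = λ² - 1 - 20 = 400 - 21 ≡ 11; y = λ·(1 - 11) - 22 ≡ 8. → (11, 8)

(11, 8)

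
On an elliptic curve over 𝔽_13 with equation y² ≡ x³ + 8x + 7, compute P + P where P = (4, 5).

tangent at (4, 5): λ = (3·4² + 8)/(2·5) ≡ 4/10. 10⁻¹ ≡ 4 (mod 13) since 10·4 = 40 ≡ 1, so λ ≡ 4·4 ≡ 3.
  x = λ² - 4 - 4 = 9 - 8 ≡ 1; y = λ·(4 - 1) - 5 ≡ 4. → (1, 4)

(1, 4)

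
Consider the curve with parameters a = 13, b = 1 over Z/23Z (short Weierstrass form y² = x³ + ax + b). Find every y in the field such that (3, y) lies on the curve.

x³ + 13x + 1 = 67 ≡ 21 (mod 23).
21 is a non-residue mod 23; no y exists.

none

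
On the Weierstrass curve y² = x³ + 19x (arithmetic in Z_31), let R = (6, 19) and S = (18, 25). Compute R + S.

(15, 23)

(6, 19) + (18, 25). λ = (25 - 19)/(18 - 6) ≡ 6/12 mod 31. 12⁻¹ ≡ 13 (mod 31), so λ ≡ 16.
  x = λ² - 6 - 18 = 256 - 24 ≡ 15; y = λ·(6 - 15) - 19 ≡ 23. → (15, 23)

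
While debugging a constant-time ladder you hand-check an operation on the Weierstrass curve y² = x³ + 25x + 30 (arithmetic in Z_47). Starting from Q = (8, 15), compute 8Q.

Repeated addition: build up to 8Q.
2Q: tangent at (8, 15): λ = (3·8² + 25)/(2·15) ≡ 29/30. 30⁻¹ ≡ 11 (mod 47) since 30·11 = 330 ≡ 1, so λ ≡ 29·11 ≡ 37.
  x = λ² - 8 - 8 = 1369 - 16 ≡ 37; y = λ·(8 - 37) - 15 ≡ 40. → (37, 40)
3Q: (37, 40) + (8, 15). λ = (15 - 40)/(8 - 37) ≡ 22/18 mod 47. 18⁻¹ ≡ 34 (mod 47) since 18·34 = 612 ≡ 1, so λ ≡ 43.
  x = λ² - 37 - 8 = 1849 - 45 ≡ 18; y = λ·(37 - 18) - 40 ≡ 25. → (18, 25)
4Q: (18, 25) + (8, 15). λ = (15 - 25)/(8 - 18) ≡ 37/37 mod 47. 37⁻¹ ≡ 14 (mod 47), so λ ≡ 1.
  x = λ² - 18 - 8 = 1 - 26 ≡ 22; y = λ·(18 - 22) - 25 ≡ 18. → (22, 18)
5Q: (22, 18) + (8, 15). λ = (15 - 18)/(8 - 22) ≡ 44/33 mod 47. 33⁻¹ ≡ 10 (mod 47) since 33·10 = 330 ≡ 1, so λ ≡ 17.
  x = λ² - 22 - 8 = 289 - 30 ≡ 24; y = λ·(22 - 24) - 18 ≡ 42. → (24, 42)
6Q: (24, 42) + (8, 15). λ = (15 - 42)/(8 - 24) ≡ 20/31 mod 47. 31⁻¹ ≡ 44 (mod 47) since 31·44 = 1364 ≡ 1, so λ ≡ 34.
  x = λ² - 24 - 8 = 1156 - 32 ≡ 43; y = λ·(24 - 43) - 42 ≡ 17. → (43, 17)
7Q: (43, 17) + (8, 15). λ = (15 - 17)/(8 - 43) ≡ 45/12 mod 47. 12⁻¹ ≡ 4 (mod 47), so λ ≡ 39.
  x = λ² - 43 - 8 = 1521 - 51 ≡ 13; y = λ·(43 - 13) - 17 ≡ 25. → (13, 25)
8Q: (13, 25) + (8, 15). λ = (15 - 25)/(8 - 13) ≡ 37/42 mod 47. 42⁻¹ ≡ 28 (mod 47), so λ ≡ 2.
  x = λ² - 13 - 8 = 4 - 21 ≡ 30; y = λ·(13 - 30) - 25 ≡ 35. → (30, 35)

(30, 35)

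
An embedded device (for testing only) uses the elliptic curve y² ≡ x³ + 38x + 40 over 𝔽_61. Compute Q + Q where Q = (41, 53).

(6, 22)

tangent at (41, 53): λ = (3·41² + 38)/(2·53) ≡ 18/45. 45⁻¹ ≡ 19 (mod 61) since 45·19 = 855 ≡ 1, so λ ≡ 18·19 ≡ 37.
  x = λ² - 41 - 41 = 1369 - 82 ≡ 6; y = λ·(41 - 6) - 53 ≡ 22. → (6, 22)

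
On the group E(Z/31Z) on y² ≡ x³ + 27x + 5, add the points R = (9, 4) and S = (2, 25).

(9, 4) + (2, 25). λ = (25 - 4)/(2 - 9) ≡ 21/24 mod 31. 24⁻¹ ≡ 22 (mod 31), so λ ≡ 28.
  x = λ² - 9 - 2 = 784 - 11 ≡ 29; y = λ·(9 - 29) - 4 ≡ 25. → (29, 25)

(29, 25)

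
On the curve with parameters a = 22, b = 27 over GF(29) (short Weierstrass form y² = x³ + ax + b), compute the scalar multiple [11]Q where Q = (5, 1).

(19, 5)

Double-and-add on 11 = (1011)₂. Start with Q = (5, 1) for the leading 1-bit.
double: tangent at (5, 1): λ = (3·5² + 22)/(2·1) ≡ 10/2. 2⁻¹ ≡ 15 (mod 29), so λ ≡ 10·15 ≡ 5.
  x = λ² - 5 - 5 = 25 - 10 ≡ 15; y = λ·(5 - 15) - 1 ≡ 7. → (15, 7)
double: tangent at (15, 7): λ = (3·15² + 22)/(2·7) ≡ 1/14. 14⁻¹ ≡ 27 (mod 29), so λ ≡ 1·27 ≡ 27.
  x = λ² - 15 - 15 = 729 - 30 ≡ 3; y = λ·(15 - 3) - 7 ≡ 27. → (3, 27)
add Q: (3, 27) + (5, 1). λ = (1 - 27)/(5 - 3) ≡ 3/2 mod 29. 2⁻¹ ≡ 15 (mod 29) since 2·15 = 30 ≡ 1, so λ ≡ 16.
  x = λ² - 3 - 5 = 256 - 8 ≡ 16; y = λ·(3 - 16) - 27 ≡ 26. → (16, 26)
double: tangent at (16, 26): λ = (3·16² + 22)/(2·26) ≡ 7/23. 23⁻¹ ≡ 24 (mod 29) since 23·24 = 552 ≡ 1, so λ ≡ 7·24 ≡ 23.
  x = λ² - 16 - 16 = 529 - 32 ≡ 4; y = λ·(16 - 4) - 26 ≡ 18. → (4, 18)
add Q: (4, 18) + (5, 1). λ = (1 - 18)/(5 - 4) ≡ 12/1 mod 29. 1⁻¹ ≡ 1 (mod 29), so λ ≡ 12.
  x = λ² - 4 - 5 = 144 - 9 ≡ 19; y = λ·(4 - 19) - 18 ≡ 5. → (19, 5)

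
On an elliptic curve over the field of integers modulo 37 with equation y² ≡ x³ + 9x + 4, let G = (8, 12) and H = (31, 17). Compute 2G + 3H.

(31, 20)

First 2G:
Repeated addition: build up to 2G.
2G: tangent at (8, 12): λ = (3·8² + 9)/(2·12) ≡ 16/24. 24⁻¹ ≡ 17 (mod 37) since 24·17 = 408 ≡ 1, so λ ≡ 16·17 ≡ 13.
  x = λ² - 8 - 8 = 169 - 16 ≡ 5; y = λ·(8 - 5) - 12 ≡ 27. → (5, 27)
2G = (5, 27).
Next 3H:
Repeated addition: build up to 3H.
2H: tangent at (31, 17): λ = (3·31² + 9)/(2·17) ≡ 6/34. 34⁻¹ ≡ 12 (mod 37), so λ ≡ 6·12 ≡ 35.
  x = λ² - 31 - 31 = 1225 - 62 ≡ 16; y = λ·(31 - 16) - 17 ≡ 27. → (16, 27)
3H: (16, 27) + (31, 17). λ = (17 - 27)/(31 - 16) ≡ 27/15 mod 37. 15⁻¹ ≡ 5 (mod 37) since 15·5 = 75 ≡ 1, so λ ≡ 24.
  x = λ² - 16 - 31 = 576 - 47 ≡ 11; y = λ·(16 - 11) - 27 ≡ 19. → (11, 19)
3H = (11, 19).
Finally 2G + 3H:
(5, 27) + (11, 19). λ = (19 - 27)/(11 - 5) ≡ 29/6 mod 37. 6⁻¹ ≡ 31 (mod 37) since 6·31 = 186 ≡ 1, so λ ≡ 11.
  x = λ² - 5 - 11 = 121 - 16 ≡ 31; y = λ·(5 - 31) - 27 ≡ 20. → (31, 20)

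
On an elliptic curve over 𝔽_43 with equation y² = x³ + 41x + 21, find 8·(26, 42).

(8, 1)

Write P = (26, 42).
Repeated addition: build up to 8P.
2P: tangent at (26, 42): λ = (3·26² + 41)/(2·42) ≡ 5/41. 41⁻¹ ≡ 21 (mod 43) since 41·21 = 861 ≡ 1, so λ ≡ 5·21 ≡ 19.
  x = λ² - 26 - 26 = 361 - 52 ≡ 8; y = λ·(26 - 8) - 42 ≡ 42. → (8, 42)
3P: (8, 42) + (26, 42). λ = (42 - 42)/(26 - 8) ≡ 0/18 mod 43. 18⁻¹ ≡ 12 (mod 43) since 18·12 = 216 ≡ 1, so λ ≡ 0.
  x = λ² - 8 - 26 = 0 - 34 ≡ 9; y = λ·(8 - 9) - 42 ≡ 1. → (9, 1)
4P: (9, 1) + (26, 42). λ = (42 - 1)/(26 - 9) ≡ 41/17 mod 43. 17⁻¹ ≡ 38 (mod 43), so λ ≡ 10.
  x = λ² - 9 - 26 = 100 - 35 ≡ 22; y = λ·(9 - 22) - 1 ≡ 41. → (22, 41)
5P: (22, 41) + (26, 42). λ = (42 - 41)/(26 - 22) ≡ 1/4 mod 43. 4⁻¹ ≡ 11 (mod 43) since 4·11 = 44 ≡ 1, so λ ≡ 11.
  x = λ² - 22 - 26 = 121 - 48 ≡ 30; y = λ·(22 - 30) - 41 ≡ 0. → (30, 0)
6P: (30, 0) + (26, 42). λ = (42 - 0)/(26 - 30) ≡ 42/39 mod 43. 39⁻¹ ≡ 32 (mod 43) since 39·32 = 1248 ≡ 1, so λ ≡ 11.
  x = λ² - 30 - 26 = 121 - 56 ≡ 22; y = λ·(30 - 22) - 0 ≡ 2. → (22, 2)
7P: (22, 2) + (26, 42). λ = (42 - 2)/(26 - 22) ≡ 40/4 mod 43. 4⁻¹ ≡ 11 (mod 43), so λ ≡ 10.
  x = λ² - 22 - 26 = 100 - 48 ≡ 9; y = λ·(22 - 9) - 2 ≡ 42. → (9, 42)
8P: (9, 42) + (26, 42). λ = (42 - 42)/(26 - 9) ≡ 0/17 mod 43. 17⁻¹ ≡ 38 (mod 43) since 17·38 = 646 ≡ 1, so λ ≡ 0.
  x = λ² - 9 - 26 = 0 - 35 ≡ 8; y = λ·(9 - 8) - 42 ≡ 1. → (8, 1)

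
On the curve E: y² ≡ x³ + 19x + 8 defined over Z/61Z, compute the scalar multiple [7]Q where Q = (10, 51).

(5, 44)

Repeated addition: build up to 7Q.
2Q: tangent at (10, 51): λ = (3·10² + 19)/(2·51) ≡ 14/41. 41⁻¹ ≡ 3 (mod 61), so λ ≡ 14·3 ≡ 42.
  x = λ² - 10 - 10 = 1764 - 20 ≡ 36; y = λ·(10 - 36) - 51 ≡ 16. → (36, 16)
3Q: (36, 16) + (10, 51). λ = (51 - 16)/(10 - 36) ≡ 35/35 mod 61. 35⁻¹ ≡ 7 (mod 61), so λ ≡ 1.
  x = λ² - 36 - 10 = 1 - 46 ≡ 16; y = λ·(36 - 16) - 16 ≡ 4. → (16, 4)
4Q: (16, 4) + (10, 51). λ = (51 - 4)/(10 - 16) ≡ 47/55 mod 61. 55⁻¹ ≡ 10 (mod 61), so λ ≡ 43.
  x = λ² - 16 - 10 = 1849 - 26 ≡ 54; y = λ·(16 - 54) - 4 ≡ 9. → (54, 9)
5Q: (54, 9) + (10, 51). λ = (51 - 9)/(10 - 54) ≡ 42/17 mod 61. 17⁻¹ ≡ 18 (mod 61), so λ ≡ 24.
  x = λ² - 54 - 10 = 576 - 64 ≡ 24; y = λ·(54 - 24) - 9 ≡ 40. → (24, 40)
6Q: (24, 40) + (10, 51). λ = (51 - 40)/(10 - 24) ≡ 11/47 mod 61. 47⁻¹ ≡ 13 (mod 61), so λ ≡ 21.
  x = λ² - 24 - 10 = 441 - 34 ≡ 41; y = λ·(24 - 41) - 40 ≡ 30. → (41, 30)
7Q: (41, 30) + (10, 51). λ = (51 - 30)/(10 - 41) ≡ 21/30 mod 61. 30⁻¹ ≡ 59 (mod 61), so λ ≡ 19.
  x = λ² - 41 - 10 = 361 - 51 ≡ 5; y = λ·(41 - 5) - 30 ≡ 44. → (5, 44)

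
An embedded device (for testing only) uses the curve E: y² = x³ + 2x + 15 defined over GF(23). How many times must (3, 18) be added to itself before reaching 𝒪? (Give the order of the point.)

2P: tangent at (3, 18): λ = (3·3² + 2)/(2·18) ≡ 6/13. 13⁻¹ ≡ 16 (mod 23), so λ ≡ 6·16 ≡ 4.
  x = λ² - 3 - 3 = 16 - 6 ≡ 10; y = λ·(3 - 10) - 18 ≡ 0. → (10, 0)
3P: (10, 0) + (3, 18). λ = (18 - 0)/(3 - 10) ≡ 18/16 mod 23. 16⁻¹ ≡ 13 (mod 23), so λ ≡ 4.
  x = λ² - 10 - 3 = 16 - 13 ≡ 3; y = λ·(10 - 3) - 0 ≡ 5. → (3, 5)
4P: (3, 5) + (3, 18): same x and y₁ ≡ -y₂, so the sum is 𝒪.
4P = 𝒪, so the order is 4.

4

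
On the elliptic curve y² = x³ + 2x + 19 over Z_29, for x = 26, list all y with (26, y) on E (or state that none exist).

none

x³ + 2x + 19 = 17647 ≡ 15 (mod 29).
15 is a non-residue mod 29; no y exists.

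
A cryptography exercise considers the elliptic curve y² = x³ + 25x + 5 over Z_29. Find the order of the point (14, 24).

7

2P: tangent at (14, 24): λ = (3·14² + 25)/(2·24) ≡ 4/19. 19⁻¹ ≡ 26 (mod 29), so λ ≡ 4·26 ≡ 17.
  x = λ² - 14 - 14 = 289 - 28 ≡ 0; y = λ·(14 - 0) - 24 ≡ 11. → (0, 11)
3P: (0, 11) + (14, 24). λ = (24 - 11)/(14 - 0) ≡ 13/14 mod 29. 14⁻¹ ≡ 27 (mod 29) since 14·27 = 378 ≡ 1, so λ ≡ 3.
  x = λ² - 0 - 14 = 9 - 14 ≡ 24; y = λ·(0 - 24) - 11 ≡ 4. → (24, 4)
4P: (24, 4) + (14, 24). λ = (24 - 4)/(14 - 24) ≡ 20/19 mod 29. 19⁻¹ ≡ 26 (mod 29) since 19·26 = 494 ≡ 1, so λ ≡ 27.
  x = λ² - 24 - 14 = 729 - 38 ≡ 24; y = λ·(24 - 24) - 4 ≡ 25. → (24, 25)
5P: (24, 25) + (14, 24). λ = (24 - 25)/(14 - 24) ≡ 28/19 mod 29. 19⁻¹ ≡ 26 (mod 29), so λ ≡ 3.
  x = λ² - 24 - 14 = 9 - 38 ≡ 0; y = λ·(24 - 0) - 25 ≡ 18. → (0, 18)
6P: (0, 18) + (14, 24). λ = (24 - 18)/(14 - 0) ≡ 6/14 mod 29. 14⁻¹ ≡ 27 (mod 29) since 14·27 = 378 ≡ 1, so λ ≡ 17.
  x = λ² - 0 - 14 = 289 - 14 ≡ 14; y = λ·(0 - 14) - 18 ≡ 5. → (14, 5)
7P: (14, 5) + (14, 24): same x and y₁ ≡ -y₂, so the sum is ∞.
7P = ∞, so the order is 7.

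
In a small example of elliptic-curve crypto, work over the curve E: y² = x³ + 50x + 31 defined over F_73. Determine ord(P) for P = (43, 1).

10

2P: tangent at (43, 1): λ = (3·43² + 50)/(2·1) ≡ 49/2. 2⁻¹ ≡ 37 (mod 73), so λ ≡ 49·37 ≡ 61.
  x = λ² - 43 - 43 = 3721 - 86 ≡ 58; y = λ·(43 - 58) - 1 ≡ 33. → (58, 33)
3P: (58, 33) + (43, 1). λ = (1 - 33)/(43 - 58) ≡ 41/58 mod 73. 58⁻¹ ≡ 34 (mod 73) since 58·34 = 1972 ≡ 1, so λ ≡ 7.
  x = λ² - 58 - 43 = 49 - 101 ≡ 21; y = λ·(58 - 21) - 33 ≡ 7. → (21, 7)
4P: (21, 7) + (43, 1). λ = (1 - 7)/(43 - 21) ≡ 67/22 mod 73. 22⁻¹ ≡ 10 (mod 73) since 22·10 = 220 ≡ 1, so λ ≡ 13.
  x = λ² - 21 - 43 = 169 - 64 ≡ 32; y = λ·(21 - 32) - 7 ≡ 69. → (32, 69)
5P: (32, 69) + (43, 1). λ = (1 - 69)/(43 - 32) ≡ 5/11 mod 73. 11⁻¹ ≡ 20 (mod 73), so λ ≡ 27.
  x = λ² - 32 - 43 = 729 - 75 ≡ 70; y = λ·(32 - 70) - 69 ≡ 0. → (70, 0)
6P: (70, 0) + (43, 1). λ = (1 - 0)/(43 - 70) ≡ 1/46 mod 73. 46⁻¹ ≡ 27 (mod 73) since 46·27 = 1242 ≡ 1, so λ ≡ 27.
  x = λ² - 70 - 43 = 729 - 113 ≡ 32; y = λ·(70 - 32) - 0 ≡ 4. → (32, 4)
7P: (32, 4) + (43, 1). λ = (1 - 4)/(43 - 32) ≡ 70/11 mod 73. 11⁻¹ ≡ 20 (mod 73), so λ ≡ 13.
  x = λ² - 32 - 43 = 169 - 75 ≡ 21; y = λ·(32 - 21) - 4 ≡ 66. → (21, 66)
8P: (21, 66) + (43, 1). λ = (1 - 66)/(43 - 21) ≡ 8/22 mod 73. 22⁻¹ ≡ 10 (mod 73), so λ ≡ 7.
  x = λ² - 21 - 43 = 49 - 64 ≡ 58; y = λ·(21 - 58) - 66 ≡ 40. → (58, 40)
9P: (58, 40) + (43, 1). λ = (1 - 40)/(43 - 58) ≡ 34/58 mod 73. 58⁻¹ ≡ 34 (mod 73), so λ ≡ 61.
  x = λ² - 58 - 43 = 3721 - 101 ≡ 43; y = λ·(58 - 43) - 40 ≡ 72. → (43, 72)
10P: (43, 72) + (43, 1): same x and y₁ ≡ -y₂, so the sum is O.
10P = O, so the order is 10.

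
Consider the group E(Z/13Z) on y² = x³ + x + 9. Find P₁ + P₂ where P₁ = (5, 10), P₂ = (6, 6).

(5, 3)

(5, 10) + (6, 6). λ = (6 - 10)/(6 - 5) ≡ 9/1 mod 13. 1⁻¹ ≡ 1 (mod 13), so λ ≡ 9.
  x = λ² - 5 - 6 = 81 - 11 ≡ 5; y = λ·(5 - 5) - 10 ≡ 3. → (5, 3)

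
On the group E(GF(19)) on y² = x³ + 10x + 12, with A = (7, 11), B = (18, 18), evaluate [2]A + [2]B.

First 2A:
Repeated addition: build up to 2A.
2A: tangent at (7, 11): λ = (3·7² + 10)/(2·11) ≡ 5/3. 3⁻¹ ≡ 13 (mod 19) since 3·13 = 39 ≡ 1, so λ ≡ 5·13 ≡ 8.
  x = λ² - 7 - 7 = 64 - 14 ≡ 12; y = λ·(7 - 12) - 11 ≡ 6. → (12, 6)
2A = (12, 6).
Next 2B:
Repeated addition: build up to 2B.
2B: tangent at (18, 18): λ = (3·18² + 10)/(2·18) ≡ 13/17. 17⁻¹ ≡ 9 (mod 19), so λ ≡ 13·9 ≡ 3.
  x = λ² - 18 - 18 = 9 - 36 ≡ 11; y = λ·(18 - 11) - 18 ≡ 3. → (11, 3)
2B = (11, 3).
Finally 2A + 2B:
(12, 6) + (11, 3). λ = (3 - 6)/(11 - 12) ≡ 16/18 mod 19. 18⁻¹ ≡ 18 (mod 19), so λ ≡ 3.
  x = λ² - 12 - 11 = 9 - 23 ≡ 5; y = λ·(12 - 5) - 6 ≡ 15. → (5, 15)

(5, 15)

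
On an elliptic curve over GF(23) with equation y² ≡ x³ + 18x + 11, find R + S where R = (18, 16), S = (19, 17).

(10, 15)

(18, 16) + (19, 17). λ = (17 - 16)/(19 - 18) ≡ 1/1 mod 23. 1⁻¹ ≡ 1 (mod 23), so λ ≡ 1.
  x = λ² - 18 - 19 = 1 - 37 ≡ 10; y = λ·(18 - 10) - 16 ≡ 15. → (10, 15)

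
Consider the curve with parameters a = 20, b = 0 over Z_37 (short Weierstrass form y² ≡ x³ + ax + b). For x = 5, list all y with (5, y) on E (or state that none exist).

x³ + 20x + 0 = 225 ≡ 3 (mod 37).
Square roots of 3 mod 37: 15 and 22 (since 15² = 225 ≡ 3).

15, 22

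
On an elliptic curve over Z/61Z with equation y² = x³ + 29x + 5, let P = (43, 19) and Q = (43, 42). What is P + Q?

O

The two points share x = 43 and their y-coordinates satisfy 19 + 42 ≡ 0 (mod 61), so they are inverses. Their sum is 𝒪.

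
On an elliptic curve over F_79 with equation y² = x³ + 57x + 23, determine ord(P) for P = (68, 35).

6

2P: tangent at (68, 35): λ = (3·68² + 57)/(2·35) ≡ 25/70. 70⁻¹ ≡ 35 (mod 79), so λ ≡ 25·35 ≡ 6.
  x = λ² - 68 - 68 = 36 - 136 ≡ 58; y = λ·(68 - 58) - 35 ≡ 25. → (58, 25)
3P: (58, 25) + (68, 35). λ = (35 - 25)/(68 - 58) ≡ 10/10 mod 79. 10⁻¹ ≡ 8 (mod 79) since 10·8 = 80 ≡ 1, so λ ≡ 1.
  x = λ² - 58 - 68 = 1 - 126 ≡ 33; y = λ·(58 - 33) - 25 ≡ 0. → (33, 0)
4P: (33, 0) + (68, 35). λ = (35 - 0)/(68 - 33) ≡ 35/35 mod 79. 35⁻¹ ≡ 70 (mod 79) since 35·70 = 2450 ≡ 1, so λ ≡ 1.
  x = λ² - 33 - 68 = 1 - 101 ≡ 58; y = λ·(33 - 58) - 0 ≡ 54. → (58, 54)
5P: (58, 54) + (68, 35). λ = (35 - 54)/(68 - 58) ≡ 60/10 mod 79. 10⁻¹ ≡ 8 (mod 79), so λ ≡ 6.
  x = λ² - 58 - 68 = 36 - 126 ≡ 68; y = λ·(58 - 68) - 54 ≡ 44. → (68, 44)
6P: (68, 44) + (68, 35): same x and y₁ ≡ -y₂, so the sum is O.
6P = O, so the order is 6.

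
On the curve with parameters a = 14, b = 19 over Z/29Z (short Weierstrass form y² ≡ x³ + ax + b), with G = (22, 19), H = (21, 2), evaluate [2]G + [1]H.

First 2G:
Repeated addition: build up to 2G.
2G: tangent at (22, 19): λ = (3·22² + 14)/(2·19) ≡ 16/9. 9⁻¹ ≡ 13 (mod 29), so λ ≡ 16·13 ≡ 5.
  x = λ² - 22 - 22 = 25 - 44 ≡ 10; y = λ·(22 - 10) - 19 ≡ 12. → (10, 12)
2G = (10, 12).
Finally 2G + H:
(10, 12) + (21, 2). λ = (2 - 12)/(21 - 10) ≡ 19/11 mod 29. 11⁻¹ ≡ 8 (mod 29), so λ ≡ 7.
  x = λ² - 10 - 21 = 49 - 31 ≡ 18; y = λ·(10 - 18) - 12 ≡ 19. → (18, 19)

(18, 19)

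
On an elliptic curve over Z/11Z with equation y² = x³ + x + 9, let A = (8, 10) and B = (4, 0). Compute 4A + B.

(4, 0)

First 4A:
Repeated addition: build up to 4A.
2A: tangent at (8, 10): λ = (3·8² + 1)/(2·10) ≡ 6/9. 9⁻¹ ≡ 5 (mod 11), so λ ≡ 6·5 ≡ 8.
  x = λ² - 8 - 8 = 64 - 16 ≡ 4; y = λ·(8 - 4) - 10 ≡ 0. → (4, 0)
3A: (4, 0) + (8, 10). λ = (10 - 0)/(8 - 4) ≡ 10/4 mod 11. 4⁻¹ ≡ 3 (mod 11) since 4·3 = 12 ≡ 1, so λ ≡ 8.
  x = λ² - 4 - 8 = 64 - 12 ≡ 8; y = λ·(4 - 8) - 0 ≡ 1. → (8, 1)
4A: (8, 1) + (8, 10): same x and y₁ ≡ -y₂, so the sum is 𝒪.
4A = 𝒪.
Finally 4A + B:
𝒪 + (4, 0) = (4, 0) (identity).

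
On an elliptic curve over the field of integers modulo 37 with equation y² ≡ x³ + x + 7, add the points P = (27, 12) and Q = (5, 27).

(6, 9)

(27, 12) + (5, 27). λ = (27 - 12)/(5 - 27) ≡ 15/15 mod 37. 15⁻¹ ≡ 5 (mod 37) since 15·5 = 75 ≡ 1, so λ ≡ 1.
  x = λ² - 27 - 5 = 1 - 32 ≡ 6; y = λ·(27 - 6) - 12 ≡ 9. → (6, 9)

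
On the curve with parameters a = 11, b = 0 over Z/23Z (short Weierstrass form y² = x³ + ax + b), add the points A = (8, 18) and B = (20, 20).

(11, 16)

(8, 18) + (20, 20). λ = (20 - 18)/(20 - 8) ≡ 2/12 mod 23. 12⁻¹ ≡ 2 (mod 23) since 12·2 = 24 ≡ 1, so λ ≡ 4.
  x = λ² - 8 - 20 = 16 - 28 ≡ 11; y = λ·(8 - 11) - 18 ≡ 16. → (11, 16)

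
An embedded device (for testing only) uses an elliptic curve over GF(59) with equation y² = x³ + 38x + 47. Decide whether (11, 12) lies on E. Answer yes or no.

y² = 12² ≡ 26; x³ + 38x + 47 = 1796 ≡ 26 (mod 59). 26 = 26.

yes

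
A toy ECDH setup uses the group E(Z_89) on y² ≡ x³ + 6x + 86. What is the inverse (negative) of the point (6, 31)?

-(6, 31) = (6, -31 mod 89) = (6, 58).

(6, 58)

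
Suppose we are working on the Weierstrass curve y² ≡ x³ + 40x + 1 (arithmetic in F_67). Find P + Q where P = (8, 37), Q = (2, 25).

(61, 58)

(8, 37) + (2, 25). λ = (25 - 37)/(2 - 8) ≡ 55/61 mod 67. 61⁻¹ ≡ 11 (mod 67) since 61·11 = 671 ≡ 1, so λ ≡ 2.
  x = λ² - 8 - 2 = 4 - 10 ≡ 61; y = λ·(8 - 61) - 37 ≡ 58. → (61, 58)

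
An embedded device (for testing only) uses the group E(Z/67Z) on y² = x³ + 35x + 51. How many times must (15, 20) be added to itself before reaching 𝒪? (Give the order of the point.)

2P: tangent at (15, 20): λ = (3·15² + 35)/(2·20) ≡ 40/40. 40⁻¹ ≡ 62 (mod 67), so λ ≡ 40·62 ≡ 1.
  x = λ² - 15 - 15 = 1 - 30 ≡ 38; y = λ·(15 - 38) - 20 ≡ 24. → (38, 24)
3P: (38, 24) + (15, 20). λ = (20 - 24)/(15 - 38) ≡ 63/44 mod 67. 44⁻¹ ≡ 32 (mod 67), so λ ≡ 6.
  x = λ² - 38 - 15 = 36 - 53 ≡ 50; y = λ·(38 - 50) - 24 ≡ 38. → (50, 38)
4P: (50, 38) + (15, 20). λ = (20 - 38)/(15 - 50) ≡ 49/32 mod 67. 32⁻¹ ≡ 44 (mod 67), so λ ≡ 12.
  x = λ² - 50 - 15 = 144 - 65 ≡ 12; y = λ·(50 - 12) - 38 ≡ 16. → (12, 16)
5P: (12, 16) + (15, 20). λ = (20 - 16)/(15 - 12) ≡ 4/3 mod 67. 3⁻¹ ≡ 45 (mod 67), so λ ≡ 46.
  x = λ² - 12 - 15 = 2116 - 27 ≡ 12; y = λ·(12 - 12) - 16 ≡ 51. → (12, 51)
6P: (12, 51) + (15, 20). λ = (20 - 51)/(15 - 12) ≡ 36/3 mod 67. 3⁻¹ ≡ 45 (mod 67), so λ ≡ 12.
  x = λ² - 12 - 15 = 144 - 27 ≡ 50; y = λ·(12 - 50) - 51 ≡ 29. → (50, 29)
7P: (50, 29) + (15, 20). λ = (20 - 29)/(15 - 50) ≡ 58/32 mod 67. 32⁻¹ ≡ 44 (mod 67) since 32·44 = 1408 ≡ 1, so λ ≡ 6.
  x = λ² - 50 - 15 = 36 - 65 ≡ 38; y = λ·(50 - 38) - 29 ≡ 43. → (38, 43)
8P: (38, 43) + (15, 20). λ = (20 - 43)/(15 - 38) ≡ 44/44 mod 67. 44⁻¹ ≡ 32 (mod 67), so λ ≡ 1.
  x = λ² - 38 - 15 = 1 - 53 ≡ 15; y = λ·(38 - 15) - 43 ≡ 47. → (15, 47)
9P: (15, 47) + (15, 20): same x and y₁ ≡ -y₂, so the sum is 𝒪.
9P = 𝒪, so the order is 9.

9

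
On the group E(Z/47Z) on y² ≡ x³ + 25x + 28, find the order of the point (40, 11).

2P: tangent at (40, 11): λ = (3·40² + 25)/(2·11) ≡ 31/22. 22⁻¹ ≡ 15 (mod 47) since 22·15 = 330 ≡ 1, so λ ≡ 31·15 ≡ 42.
  x = λ² - 40 - 40 = 1764 - 80 ≡ 39; y = λ·(40 - 39) - 11 ≡ 31. → (39, 31)
3P: (39, 31) + (40, 11). λ = (11 - 31)/(40 - 39) ≡ 27/1 mod 47. 1⁻¹ ≡ 1 (mod 47) since 1·1 = 1 ≡ 1, so λ ≡ 27.
  x = λ² - 39 - 40 = 729 - 79 ≡ 39; y = λ·(39 - 39) - 31 ≡ 16. → (39, 16)
4P: (39, 16) + (40, 11). λ = (11 - 16)/(40 - 39) ≡ 42/1 mod 47. 1⁻¹ ≡ 1 (mod 47), so λ ≡ 42.
  x = λ² - 39 - 40 = 1764 - 79 ≡ 40; y = λ·(39 - 40) - 16 ≡ 36. → (40, 36)
5P: (40, 36) + (40, 11): same x and y₁ ≡ -y₂, so the sum is 𝒪.
5P = 𝒪, so the order is 5.

5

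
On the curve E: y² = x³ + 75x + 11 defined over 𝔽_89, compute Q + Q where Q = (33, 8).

tangent at (33, 8): λ = (3·33² + 75)/(2·8) ≡ 49/16. 16⁻¹ ≡ 39 (mod 89), so λ ≡ 49·39 ≡ 42.
  x = λ² - 33 - 33 = 1764 - 66 ≡ 7; y = λ·(33 - 7) - 8 ≡ 16. → (7, 16)

(7, 16)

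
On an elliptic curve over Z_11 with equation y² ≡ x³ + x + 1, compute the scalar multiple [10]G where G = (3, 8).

(0, 1)

Repeated addition: build up to 10G.
2G: tangent at (3, 8): λ = (3·3² + 1)/(2·8) ≡ 6/5. 5⁻¹ ≡ 9 (mod 11) since 5·9 = 45 ≡ 1, so λ ≡ 6·9 ≡ 10.
  x = λ² - 3 - 3 = 100 - 6 ≡ 6; y = λ·(3 - 6) - 8 ≡ 6. → (6, 6)
3G: (6, 6) + (3, 8). λ = (8 - 6)/(3 - 6) ≡ 2/8 mod 11. 8⁻¹ ≡ 7 (mod 11), so λ ≡ 3.
  x = λ² - 6 - 3 = 9 - 9 ≡ 0; y = λ·(6 - 0) - 6 ≡ 1. → (0, 1)
4G: (0, 1) + (3, 8). λ = (8 - 1)/(3 - 0) ≡ 7/3 mod 11. 3⁻¹ ≡ 4 (mod 11) since 3·4 = 12 ≡ 1, so λ ≡ 6.
  x = λ² - 0 - 3 = 36 - 3 ≡ 0; y = λ·(0 - 0) - 1 ≡ 10. → (0, 10)
5G: (0, 10) + (3, 8). λ = (8 - 10)/(3 - 0) ≡ 9/3 mod 11. 3⁻¹ ≡ 4 (mod 11) since 3·4 = 12 ≡ 1, so λ ≡ 3.
  x = λ² - 0 - 3 = 9 - 3 ≡ 6; y = λ·(0 - 6) - 10 ≡ 5. → (6, 5)
6G: (6, 5) + (3, 8). λ = (8 - 5)/(3 - 6) ≡ 3/8 mod 11. 8⁻¹ ≡ 7 (mod 11) since 8·7 = 56 ≡ 1, so λ ≡ 10.
  x = λ² - 6 - 3 = 100 - 9 ≡ 3; y = λ·(6 - 3) - 5 ≡ 3. → (3, 3)
7G: (3, 3) + (3, 8): same x and y₁ ≡ -y₂, so the sum is 𝒪.
8G: 𝒪 + (3, 8) = (3, 8) (identity).
9G: tangent at (3, 8): λ = (3·3² + 1)/(2·8) ≡ 6/5. 5⁻¹ ≡ 9 (mod 11), so λ ≡ 6·9 ≡ 10.
  x = λ² - 3 - 3 = 100 - 6 ≡ 6; y = λ·(3 - 6) - 8 ≡ 6. → (6, 6)
10G: (6, 6) + (3, 8). λ = (8 - 6)/(3 - 6) ≡ 2/8 mod 11. 8⁻¹ ≡ 7 (mod 11), so λ ≡ 3.
  x = λ² - 6 - 3 = 9 - 9 ≡ 0; y = λ·(6 - 0) - 6 ≡ 1. → (0, 1)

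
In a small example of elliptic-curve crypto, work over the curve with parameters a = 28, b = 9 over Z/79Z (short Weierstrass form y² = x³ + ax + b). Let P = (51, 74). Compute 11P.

Double-and-add on 11 = (1011)₂. Start with P = (51, 74) for the leading 1-bit.
double: tangent at (51, 74): λ = (3·51² + 28)/(2·74) ≡ 10/69. 69⁻¹ ≡ 71 (mod 79), so λ ≡ 10·71 ≡ 78.
  x = λ² - 51 - 51 = 6084 - 102 ≡ 57; y = λ·(51 - 57) - 74 ≡ 11. → (57, 11)
double: tangent at (57, 11): λ = (3·57² + 28)/(2·11) ≡ 58/22. 22⁻¹ ≡ 18 (mod 79) since 22·18 = 396 ≡ 1, so λ ≡ 58·18 ≡ 17.
  x = λ² - 57 - 57 = 289 - 114 ≡ 17; y = λ·(57 - 17) - 11 ≡ 37. → (17, 37)
add P: (17, 37) + (51, 74). λ = (74 - 37)/(51 - 17) ≡ 37/34 mod 79. 34⁻¹ ≡ 7 (mod 79), so λ ≡ 22.
  x = λ² - 17 - 51 = 484 - 68 ≡ 21; y = λ·(17 - 21) - 37 ≡ 33. → (21, 33)
double: tangent at (21, 33): λ = (3·21² + 28)/(2·33) ≡ 8/66. 66⁻¹ ≡ 6 (mod 79), so λ ≡ 8·6 ≡ 48.
  x = λ² - 21 - 21 = 2304 - 42 ≡ 50; y = λ·(21 - 50) - 33 ≡ 76. → (50, 76)
add P: (50, 76) + (51, 74). λ = (74 - 76)/(51 - 50) ≡ 77/1 mod 79. 1⁻¹ ≡ 1 (mod 79) since 1·1 = 1 ≡ 1, so λ ≡ 77.
  x = λ² - 50 - 51 = 5929 - 101 ≡ 61; y = λ·(50 - 61) - 76 ≡ 25. → (61, 25)

(61, 25)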